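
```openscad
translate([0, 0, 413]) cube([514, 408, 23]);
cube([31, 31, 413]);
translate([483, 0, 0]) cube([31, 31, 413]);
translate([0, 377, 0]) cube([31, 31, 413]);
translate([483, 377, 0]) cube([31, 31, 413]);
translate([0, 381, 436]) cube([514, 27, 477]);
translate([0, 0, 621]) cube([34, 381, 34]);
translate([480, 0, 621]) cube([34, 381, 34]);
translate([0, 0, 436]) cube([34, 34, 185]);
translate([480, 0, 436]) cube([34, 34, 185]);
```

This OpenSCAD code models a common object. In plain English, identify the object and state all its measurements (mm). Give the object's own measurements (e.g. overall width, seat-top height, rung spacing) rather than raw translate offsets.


A chair. The seat is a 514×408×23 mm slab with its top at z = 436 mm, on four 31×31 mm corner legs (flush with the seat edges, standing on z = 0). A flat backrest 27 mm thick, 477 mm tall, spans the full seat width and rises from the seat top along its +y edge, rear face flush with the rear of the seat. Two armrests of 34×34 mm section run along each side from the seat's front edge to the front of the backrest, top faces 219 mm above the seat top and outer faces flush with the seat's x-edges; a 34×34 mm post under the front of each armrest stands on the seat at the front corner.


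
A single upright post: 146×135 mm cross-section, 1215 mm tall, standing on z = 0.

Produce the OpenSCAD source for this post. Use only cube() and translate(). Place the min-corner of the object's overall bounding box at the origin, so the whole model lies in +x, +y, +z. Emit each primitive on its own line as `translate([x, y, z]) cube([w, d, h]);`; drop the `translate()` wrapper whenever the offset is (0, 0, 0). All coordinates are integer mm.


cube([146, 135, 1215]);


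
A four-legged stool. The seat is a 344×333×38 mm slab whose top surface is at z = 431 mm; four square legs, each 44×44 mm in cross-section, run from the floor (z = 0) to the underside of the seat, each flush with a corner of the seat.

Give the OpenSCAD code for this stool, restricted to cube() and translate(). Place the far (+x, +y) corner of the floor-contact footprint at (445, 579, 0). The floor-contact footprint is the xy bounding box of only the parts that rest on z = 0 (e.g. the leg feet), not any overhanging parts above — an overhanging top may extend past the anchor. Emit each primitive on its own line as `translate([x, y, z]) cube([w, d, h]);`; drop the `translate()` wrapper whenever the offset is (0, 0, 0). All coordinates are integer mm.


translate([101, 246, 393]) cube([344, 333, 38]);
translate([101, 246, 0]) cube([44, 44, 393]);
translate([401, 246, 0]) cube([44, 44, 393]);
translate([101, 535, 0]) cube([44, 44, 393]);
translate([401, 535, 0]) cube([44, 44, 393]);


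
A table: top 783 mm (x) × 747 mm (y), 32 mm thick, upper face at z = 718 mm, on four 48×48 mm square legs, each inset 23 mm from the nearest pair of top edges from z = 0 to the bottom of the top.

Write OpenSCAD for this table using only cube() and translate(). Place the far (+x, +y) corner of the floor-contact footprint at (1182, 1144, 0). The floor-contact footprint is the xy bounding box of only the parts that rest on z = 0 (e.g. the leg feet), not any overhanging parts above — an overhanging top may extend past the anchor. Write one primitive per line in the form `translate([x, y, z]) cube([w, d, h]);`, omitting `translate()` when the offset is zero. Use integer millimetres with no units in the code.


// leg_h = 718 - 32 = 686
translate([422, 420, 686]) cube([783, 747, 32]);
translate([445, 443, 0]) cube([48, 48, 686]);
translate([1134, 443, 0]) cube([48, 48, 686]);
translate([445, 1096, 0]) cube([48, 48, 686]);
translate([1134, 1096, 0]) cube([48, 48, 686]);


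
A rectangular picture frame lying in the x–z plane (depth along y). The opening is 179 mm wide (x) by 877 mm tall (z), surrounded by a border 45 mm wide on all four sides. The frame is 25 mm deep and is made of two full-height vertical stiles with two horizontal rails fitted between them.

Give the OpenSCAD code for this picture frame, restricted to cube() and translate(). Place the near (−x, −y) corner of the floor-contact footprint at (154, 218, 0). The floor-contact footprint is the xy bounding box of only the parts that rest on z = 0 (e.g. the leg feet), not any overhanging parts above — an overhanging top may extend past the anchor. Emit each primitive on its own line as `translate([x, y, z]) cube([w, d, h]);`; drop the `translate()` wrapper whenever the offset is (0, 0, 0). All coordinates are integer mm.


translate([154, 218, 0]) cube([45, 25, 967]);
translate([378, 218, 0]) cube([45, 25, 967]);
translate([199, 218, 0]) cube([179, 25, 45]);
translate([199, 218, 922]) cube([179, 25, 45]);


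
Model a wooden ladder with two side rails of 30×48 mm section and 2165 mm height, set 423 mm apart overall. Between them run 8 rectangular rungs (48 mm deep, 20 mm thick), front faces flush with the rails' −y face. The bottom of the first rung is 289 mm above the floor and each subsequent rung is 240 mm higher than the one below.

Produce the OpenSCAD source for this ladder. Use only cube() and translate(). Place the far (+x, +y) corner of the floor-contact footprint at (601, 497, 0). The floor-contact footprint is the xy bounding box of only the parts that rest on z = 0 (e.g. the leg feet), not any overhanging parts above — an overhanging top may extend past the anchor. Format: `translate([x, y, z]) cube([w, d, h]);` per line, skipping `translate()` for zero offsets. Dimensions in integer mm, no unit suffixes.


translate([178, 449, 0]) cube([30, 48, 2165]);
translate([571, 449, 0]) cube([30, 48, 2165]);
translate([208, 449, 289]) cube([363, 48, 20]);
translate([208, 449, 529]) cube([363, 48, 20]);
translate([208, 449, 769]) cube([363, 48, 20]);
translate([208, 449, 1009]) cube([363, 48, 20]);
translate([208, 449, 1249]) cube([363, 48, 20]);
translate([208, 449, 1489]) cube([363, 48, 20]);
translate([208, 449, 1729]) cube([363, 48, 20]);
translate([208, 449, 1969]) cube([363, 48, 20]);


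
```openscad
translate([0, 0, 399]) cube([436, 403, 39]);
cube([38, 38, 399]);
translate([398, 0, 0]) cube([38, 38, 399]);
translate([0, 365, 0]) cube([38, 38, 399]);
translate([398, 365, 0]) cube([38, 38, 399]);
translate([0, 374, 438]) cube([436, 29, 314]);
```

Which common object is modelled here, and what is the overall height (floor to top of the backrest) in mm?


A chair. The overall height is 752 mm.

A slab on four corner posts with a tall panel at the back — a chair. The seat slab sits at z = 399 with thickness 39, and the 314 mm backrest starts at the seat top, so the overall height is 399 + 39 + 314 = 752 mm.


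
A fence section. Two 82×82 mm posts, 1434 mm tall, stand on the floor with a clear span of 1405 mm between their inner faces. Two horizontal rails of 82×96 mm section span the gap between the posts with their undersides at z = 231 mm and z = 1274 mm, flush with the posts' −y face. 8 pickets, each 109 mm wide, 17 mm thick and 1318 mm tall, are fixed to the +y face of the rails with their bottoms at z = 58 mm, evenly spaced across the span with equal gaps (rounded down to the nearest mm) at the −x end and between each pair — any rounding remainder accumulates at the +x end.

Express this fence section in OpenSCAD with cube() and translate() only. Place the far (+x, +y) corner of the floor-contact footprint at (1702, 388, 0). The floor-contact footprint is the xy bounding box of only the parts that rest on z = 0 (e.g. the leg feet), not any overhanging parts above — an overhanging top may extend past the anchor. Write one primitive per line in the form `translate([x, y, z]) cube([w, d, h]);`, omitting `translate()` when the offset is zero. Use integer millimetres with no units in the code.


translate([133, 306, 0]) cube([82, 82, 1434]);
translate([1620, 306, 0]) cube([82, 82, 1434]);
translate([215, 306, 231]) cube([1405, 82, 96]);
translate([215, 306, 1274]) cube([1405, 82, 96]);
translate([274, 388, 58]) cube([109, 17, 1318]);
translate([442, 388, 58]) cube([109, 17, 1318]);
translate([610, 388, 58]) cube([109, 17, 1318]);
translate([778, 388, 58]) cube([109, 17, 1318]);
translate([946, 388, 58]) cube([109, 17, 1318]);
translate([1114, 388, 58]) cube([109, 17, 1318]);
translate([1282, 388, 58]) cube([109, 17, 1318]);
translate([1450, 388, 58]) cube([109, 17, 1318]);


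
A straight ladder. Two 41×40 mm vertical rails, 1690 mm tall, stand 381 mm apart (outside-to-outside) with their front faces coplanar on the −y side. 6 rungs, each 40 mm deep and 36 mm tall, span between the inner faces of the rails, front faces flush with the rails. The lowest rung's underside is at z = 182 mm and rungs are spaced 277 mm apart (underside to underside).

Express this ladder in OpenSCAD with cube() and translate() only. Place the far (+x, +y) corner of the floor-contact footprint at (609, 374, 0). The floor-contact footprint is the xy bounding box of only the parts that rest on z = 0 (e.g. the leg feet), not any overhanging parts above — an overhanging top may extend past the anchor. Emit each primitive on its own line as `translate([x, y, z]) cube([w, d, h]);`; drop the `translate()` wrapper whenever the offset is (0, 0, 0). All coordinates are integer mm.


// rung span = 381 - 2*41 = 299
// rung[k] z = 182 + k*277
translate([228, 334, 0]) cube([41, 40, 1690]);
translate([568, 334, 0]) cube([41, 40, 1690]);
translate([269, 334, 182]) cube([299, 40, 36]);
translate([269, 334, 459]) cube([299, 40, 36]);
translate([269, 334, 736]) cube([299, 40, 36]);
translate([269, 334, 1013]) cube([299, 40, 36]);
translate([269, 334, 1290]) cube([299, 40, 36]);
translate([269, 334, 1567]) cube([299, 40, 36]);


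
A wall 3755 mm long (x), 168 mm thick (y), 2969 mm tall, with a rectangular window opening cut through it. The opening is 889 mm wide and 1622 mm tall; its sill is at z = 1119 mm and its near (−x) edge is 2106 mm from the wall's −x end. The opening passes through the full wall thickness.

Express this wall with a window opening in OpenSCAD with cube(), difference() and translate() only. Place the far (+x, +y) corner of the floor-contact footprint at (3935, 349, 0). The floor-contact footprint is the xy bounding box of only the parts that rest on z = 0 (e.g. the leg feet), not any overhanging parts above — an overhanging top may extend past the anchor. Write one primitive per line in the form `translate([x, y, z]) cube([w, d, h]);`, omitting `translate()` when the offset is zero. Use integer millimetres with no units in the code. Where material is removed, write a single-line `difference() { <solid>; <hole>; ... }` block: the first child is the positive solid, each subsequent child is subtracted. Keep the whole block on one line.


difference() { translate([180, 181, 0]) cube([3755, 168, 2969]); translate([2286, 181, 1119]) cube([889, 168, 1622]); }


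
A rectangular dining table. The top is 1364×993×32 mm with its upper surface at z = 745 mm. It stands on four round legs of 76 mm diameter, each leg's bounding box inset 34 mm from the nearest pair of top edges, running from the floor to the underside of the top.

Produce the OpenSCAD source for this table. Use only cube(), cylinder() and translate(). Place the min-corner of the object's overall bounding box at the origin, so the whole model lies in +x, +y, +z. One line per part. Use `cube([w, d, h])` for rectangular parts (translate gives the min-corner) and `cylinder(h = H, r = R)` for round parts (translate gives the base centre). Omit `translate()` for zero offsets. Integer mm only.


translate([0, 0, 713]) cube([1364, 993, 32]);
translate([72, 72, 0]) cylinder(h = 713, r = 38);
translate([1292, 72, 0]) cylinder(h = 713, r = 38);
translate([72, 921, 0]) cylinder(h = 713, r = 38);
translate([1292, 921, 0]) cylinder(h = 713, r = 38);


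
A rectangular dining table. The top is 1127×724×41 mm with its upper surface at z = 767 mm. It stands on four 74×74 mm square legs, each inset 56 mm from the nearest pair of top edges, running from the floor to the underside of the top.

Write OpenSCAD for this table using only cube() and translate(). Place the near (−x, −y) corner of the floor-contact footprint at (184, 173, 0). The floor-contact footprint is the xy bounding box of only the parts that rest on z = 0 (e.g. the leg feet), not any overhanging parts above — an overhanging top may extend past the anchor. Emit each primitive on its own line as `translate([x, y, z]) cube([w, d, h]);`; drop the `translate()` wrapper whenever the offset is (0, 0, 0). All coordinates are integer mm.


translate([128, 117, 726]) cube([1127, 724, 41]);
translate([184, 173, 0]) cube([74, 74, 726]);
translate([1125, 173, 0]) cube([74, 74, 726]);
translate([184, 711, 0]) cube([74, 74, 726]);
translate([1125, 711, 0]) cube([74, 74, 726]);


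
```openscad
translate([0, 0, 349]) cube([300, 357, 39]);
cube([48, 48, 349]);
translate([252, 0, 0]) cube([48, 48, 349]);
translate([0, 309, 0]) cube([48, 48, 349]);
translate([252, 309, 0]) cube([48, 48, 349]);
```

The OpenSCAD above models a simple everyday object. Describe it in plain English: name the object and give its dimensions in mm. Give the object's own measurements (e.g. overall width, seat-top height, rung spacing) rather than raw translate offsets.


A four-legged stool. The seat is a 300×357×39 mm slab whose top surface is at z = 388 mm; four square legs, each 48×48 mm in cross-section, run from the floor (z = 0) to the underside of the seat, each flush with a corner of the seat.


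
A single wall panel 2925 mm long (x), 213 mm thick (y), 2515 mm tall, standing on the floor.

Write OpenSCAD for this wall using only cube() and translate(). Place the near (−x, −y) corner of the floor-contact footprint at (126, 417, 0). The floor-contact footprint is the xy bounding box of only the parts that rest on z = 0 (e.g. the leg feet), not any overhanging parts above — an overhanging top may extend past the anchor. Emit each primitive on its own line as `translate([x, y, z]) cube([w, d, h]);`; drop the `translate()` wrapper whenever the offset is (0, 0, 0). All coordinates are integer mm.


translate([126, 417, 0]) cube([2925, 213, 2515]);


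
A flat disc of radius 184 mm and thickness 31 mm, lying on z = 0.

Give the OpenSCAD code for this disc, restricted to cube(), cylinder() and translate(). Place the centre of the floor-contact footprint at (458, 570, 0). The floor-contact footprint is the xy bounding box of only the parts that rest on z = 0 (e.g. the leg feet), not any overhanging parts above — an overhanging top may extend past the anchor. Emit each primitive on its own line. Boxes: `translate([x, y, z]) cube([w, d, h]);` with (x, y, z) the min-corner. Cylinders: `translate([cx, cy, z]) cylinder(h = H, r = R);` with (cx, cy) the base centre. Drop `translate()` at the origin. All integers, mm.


translate([458, 570, 0]) cylinder(h = 31, r = 184);


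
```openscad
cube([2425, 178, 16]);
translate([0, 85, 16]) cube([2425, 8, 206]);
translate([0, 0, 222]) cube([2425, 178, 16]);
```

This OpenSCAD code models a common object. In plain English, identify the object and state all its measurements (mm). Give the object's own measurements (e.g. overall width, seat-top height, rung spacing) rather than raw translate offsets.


An I-beam lying along x, 2425 mm long. Overall section height 238 mm. Two flanges 178 mm wide (y) and 16 mm thick, one on the floor and one at the top; a web 8 mm thick runs between them, centred on the flange width.


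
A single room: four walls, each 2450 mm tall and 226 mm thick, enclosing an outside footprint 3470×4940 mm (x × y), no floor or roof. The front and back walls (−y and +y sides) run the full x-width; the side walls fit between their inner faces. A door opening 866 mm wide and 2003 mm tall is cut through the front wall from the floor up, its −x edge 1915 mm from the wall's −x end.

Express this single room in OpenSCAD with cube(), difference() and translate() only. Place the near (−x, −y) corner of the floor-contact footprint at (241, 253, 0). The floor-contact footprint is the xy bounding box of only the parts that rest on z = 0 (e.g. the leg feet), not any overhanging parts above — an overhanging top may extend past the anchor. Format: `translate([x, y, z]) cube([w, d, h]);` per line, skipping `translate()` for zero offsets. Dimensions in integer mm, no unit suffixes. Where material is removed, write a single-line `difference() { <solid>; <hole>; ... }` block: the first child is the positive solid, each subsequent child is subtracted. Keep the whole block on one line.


difference() { translate([241, 253, 0]) cube([3470, 226, 2450]); translate([2156, 253, 0]) cube([866, 226, 2003]); }
translate([241, 4967, 0]) cube([3470, 226, 2450]);
translate([241, 479, 0]) cube([226, 4488, 2450]);
translate([3485, 479, 0]) cube([226, 4488, 2450]);


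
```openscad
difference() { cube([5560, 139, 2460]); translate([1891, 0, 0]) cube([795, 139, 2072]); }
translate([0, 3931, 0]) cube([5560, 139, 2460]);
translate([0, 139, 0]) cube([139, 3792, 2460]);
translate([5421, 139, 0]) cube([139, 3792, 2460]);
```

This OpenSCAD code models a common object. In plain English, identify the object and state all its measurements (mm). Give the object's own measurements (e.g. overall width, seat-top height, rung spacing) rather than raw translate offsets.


A single room: four walls, each 2460 mm tall and 139 mm thick, enclosing an outside footprint 5560×4070 mm (x × y), no floor or roof. The front and back walls (−y and +y sides) run the full x-width; the side walls fit between their inner faces. A door opening 795 mm wide and 2072 mm tall is cut through the front wall from the floor up, its −x edge 1891 mm from the wall's −x end.


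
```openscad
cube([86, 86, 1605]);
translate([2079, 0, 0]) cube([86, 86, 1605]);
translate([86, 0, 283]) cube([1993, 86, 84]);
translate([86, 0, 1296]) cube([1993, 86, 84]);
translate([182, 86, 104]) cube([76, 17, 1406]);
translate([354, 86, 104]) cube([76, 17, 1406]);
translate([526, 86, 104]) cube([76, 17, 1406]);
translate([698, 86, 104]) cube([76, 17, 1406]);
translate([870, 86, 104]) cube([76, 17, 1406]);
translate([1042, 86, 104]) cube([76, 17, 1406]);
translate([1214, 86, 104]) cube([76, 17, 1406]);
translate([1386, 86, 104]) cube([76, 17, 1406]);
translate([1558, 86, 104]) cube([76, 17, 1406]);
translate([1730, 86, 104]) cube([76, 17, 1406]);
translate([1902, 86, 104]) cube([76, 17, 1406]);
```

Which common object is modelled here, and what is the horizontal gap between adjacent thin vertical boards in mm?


A fence section. The picket gap is 96 mm.

Two posts, two rails, 11 pickets — a fence section. Span 1993 mm holds 11 pickets of 76 mm with 12 equal gaps: ⌊(1993 − 11·76) / 12⌋ = 96 mm.


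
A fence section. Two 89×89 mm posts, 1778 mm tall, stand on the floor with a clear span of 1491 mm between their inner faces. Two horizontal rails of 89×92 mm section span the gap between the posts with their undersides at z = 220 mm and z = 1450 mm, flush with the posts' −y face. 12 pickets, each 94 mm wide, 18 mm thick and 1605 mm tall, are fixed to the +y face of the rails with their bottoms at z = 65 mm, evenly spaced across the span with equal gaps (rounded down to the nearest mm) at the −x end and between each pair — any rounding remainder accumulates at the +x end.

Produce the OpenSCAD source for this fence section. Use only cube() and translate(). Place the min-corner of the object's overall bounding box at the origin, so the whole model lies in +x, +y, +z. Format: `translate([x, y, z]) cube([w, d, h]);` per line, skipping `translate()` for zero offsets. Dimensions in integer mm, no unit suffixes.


cube([89, 89, 1778]);
translate([1580, 0, 0]) cube([89, 89, 1778]);
translate([89, 0, 220]) cube([1491, 89, 92]);
translate([89, 0, 1450]) cube([1491, 89, 92]);
translate([116, 89, 65]) cube([94, 18, 1605]);
translate([237, 89, 65]) cube([94, 18, 1605]);
translate([358, 89, 65]) cube([94, 18, 1605]);
translate([479, 89, 65]) cube([94, 18, 1605]);
translate([600, 89, 65]) cube([94, 18, 1605]);
translate([721, 89, 65]) cube([94, 18, 1605]);
translate([842, 89, 65]) cube([94, 18, 1605]);
translate([963, 89, 65]) cube([94, 18, 1605]);
translate([1084, 89, 65]) cube([94, 18, 1605]);
translate([1205, 89, 65]) cube([94, 18, 1605]);
translate([1326, 89, 65]) cube([94, 18, 1605]);
translate([1447, 89, 65]) cube([94, 18, 1605]);


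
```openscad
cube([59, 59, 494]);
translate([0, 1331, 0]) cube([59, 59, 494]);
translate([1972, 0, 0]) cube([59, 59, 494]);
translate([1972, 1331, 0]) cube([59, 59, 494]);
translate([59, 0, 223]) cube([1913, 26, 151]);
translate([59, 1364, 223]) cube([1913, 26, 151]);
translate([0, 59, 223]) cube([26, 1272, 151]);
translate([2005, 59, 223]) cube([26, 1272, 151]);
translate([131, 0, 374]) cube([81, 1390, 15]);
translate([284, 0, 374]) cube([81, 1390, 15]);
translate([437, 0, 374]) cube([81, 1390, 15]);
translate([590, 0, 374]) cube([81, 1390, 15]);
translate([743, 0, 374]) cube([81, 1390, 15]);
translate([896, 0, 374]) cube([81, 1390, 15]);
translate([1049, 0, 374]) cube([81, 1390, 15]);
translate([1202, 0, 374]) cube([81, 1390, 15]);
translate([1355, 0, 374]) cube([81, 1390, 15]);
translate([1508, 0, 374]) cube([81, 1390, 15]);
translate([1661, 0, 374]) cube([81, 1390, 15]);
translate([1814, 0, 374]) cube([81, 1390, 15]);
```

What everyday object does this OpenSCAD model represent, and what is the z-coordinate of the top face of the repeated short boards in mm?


A bed frame. The slat-top height is 389 mm.

Four posts, four rails, and a row of slats — a bed frame. Slats sit on the rails at z = 223 + 151 = 374; with slat thickness 15, the top is 389 mm.


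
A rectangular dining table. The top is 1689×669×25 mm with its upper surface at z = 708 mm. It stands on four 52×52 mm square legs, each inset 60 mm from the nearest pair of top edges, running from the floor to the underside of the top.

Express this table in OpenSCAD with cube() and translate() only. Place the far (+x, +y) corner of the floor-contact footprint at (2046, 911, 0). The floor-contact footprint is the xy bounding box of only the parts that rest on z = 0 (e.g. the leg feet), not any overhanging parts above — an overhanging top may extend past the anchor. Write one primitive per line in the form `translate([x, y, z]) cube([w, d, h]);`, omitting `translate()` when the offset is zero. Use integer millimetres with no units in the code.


translate([417, 302, 683]) cube([1689, 669, 25]);
translate([477, 362, 0]) cube([52, 52, 683]);
translate([1994, 362, 0]) cube([52, 52, 683]);
translate([477, 859, 0]) cube([52, 52, 683]);
translate([1994, 859, 0]) cube([52, 52, 683]);


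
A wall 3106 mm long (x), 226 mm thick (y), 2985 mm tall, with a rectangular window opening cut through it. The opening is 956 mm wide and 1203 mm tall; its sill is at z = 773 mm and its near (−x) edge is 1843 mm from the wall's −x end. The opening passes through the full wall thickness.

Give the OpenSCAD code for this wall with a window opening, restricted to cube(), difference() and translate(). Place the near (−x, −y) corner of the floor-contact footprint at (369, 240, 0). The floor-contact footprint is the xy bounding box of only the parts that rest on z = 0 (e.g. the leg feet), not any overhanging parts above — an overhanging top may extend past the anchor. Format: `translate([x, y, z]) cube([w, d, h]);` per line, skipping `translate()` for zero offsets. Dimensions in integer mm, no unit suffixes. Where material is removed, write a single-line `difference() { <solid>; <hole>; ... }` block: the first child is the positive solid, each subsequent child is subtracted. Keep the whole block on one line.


difference() { translate([369, 240, 0]) cube([3106, 226, 2985]); translate([2212, 240, 773]) cube([956, 226, 1203]); }


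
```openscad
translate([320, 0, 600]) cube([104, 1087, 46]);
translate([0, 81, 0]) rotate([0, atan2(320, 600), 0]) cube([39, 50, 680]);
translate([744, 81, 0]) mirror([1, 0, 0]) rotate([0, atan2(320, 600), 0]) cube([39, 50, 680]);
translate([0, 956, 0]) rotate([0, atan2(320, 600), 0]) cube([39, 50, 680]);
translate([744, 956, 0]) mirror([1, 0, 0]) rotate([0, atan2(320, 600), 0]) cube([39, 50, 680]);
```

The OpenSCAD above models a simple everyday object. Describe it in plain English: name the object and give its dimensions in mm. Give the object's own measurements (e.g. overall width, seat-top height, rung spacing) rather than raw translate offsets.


A sawhorse. A 104×1087×46 mm beam (x, y, z) sits on two A-frame leg pairs. Each pair is two raked legs of 39×50 mm section (50 mm along y) splaying symmetrically in x. Each leg rises 600 mm vertically over 320 mm of horizontal reach and is 680 mm long along its own axis. Every leg's outer bottom edge rests on the floor and its outer top edge meets a bottom edge of the beam — the left legs (tilting toward +x) meet the beam's −x bottom edge, the right legs (their mirror images, tilting toward −x) meet its +x bottom edge — so the leg tops tuck under the beam, the beam's underside is 600 mm above the floor, and the feet are 744 mm apart outside-to-outside with the beam centred between them. The two leg pairs are set in 81 mm from either end of the beam.


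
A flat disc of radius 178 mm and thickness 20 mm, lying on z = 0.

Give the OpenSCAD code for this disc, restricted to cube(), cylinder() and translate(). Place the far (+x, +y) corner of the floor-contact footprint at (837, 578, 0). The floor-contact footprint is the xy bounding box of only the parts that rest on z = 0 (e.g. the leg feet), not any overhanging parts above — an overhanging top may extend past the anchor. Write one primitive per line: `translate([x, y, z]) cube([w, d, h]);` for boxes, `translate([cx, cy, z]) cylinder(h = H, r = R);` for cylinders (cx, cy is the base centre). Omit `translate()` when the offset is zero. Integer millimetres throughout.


translate([659, 400, 0]) cylinder(h = 20, r = 178);


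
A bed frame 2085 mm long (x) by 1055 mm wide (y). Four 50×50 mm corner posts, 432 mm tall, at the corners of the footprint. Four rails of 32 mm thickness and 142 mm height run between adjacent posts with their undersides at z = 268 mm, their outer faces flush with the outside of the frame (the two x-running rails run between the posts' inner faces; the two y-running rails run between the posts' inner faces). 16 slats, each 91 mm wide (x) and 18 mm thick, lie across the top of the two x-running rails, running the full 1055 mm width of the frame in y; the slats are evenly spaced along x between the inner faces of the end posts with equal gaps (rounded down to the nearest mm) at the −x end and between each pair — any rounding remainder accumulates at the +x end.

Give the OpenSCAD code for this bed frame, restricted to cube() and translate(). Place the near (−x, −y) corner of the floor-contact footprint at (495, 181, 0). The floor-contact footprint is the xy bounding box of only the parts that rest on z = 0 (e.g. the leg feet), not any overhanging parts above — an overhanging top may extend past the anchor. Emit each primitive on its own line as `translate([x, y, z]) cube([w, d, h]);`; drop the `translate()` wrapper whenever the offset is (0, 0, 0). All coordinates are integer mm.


// slat z = rail_z + rail_h = 268 + 142 = 410
// slat gap = ⌊(1985 − 16·91) / 17⌋ = 31
translate([495, 181, 0]) cube([50, 50, 432]);
translate([495, 1186, 0]) cube([50, 50, 432]);
translate([2530, 181, 0]) cube([50, 50, 432]);
translate([2530, 1186, 0]) cube([50, 50, 432]);
translate([545, 181, 268]) cube([1985, 32, 142]);
translate([545, 1204, 268]) cube([1985, 32, 142]);
translate([495, 231, 268]) cube([32, 955, 142]);
translate([2548, 231, 268]) cube([32, 955, 142]);
translate([576, 181, 410]) cube([91, 1055, 18]);
translate([698, 181, 410]) cube([91, 1055, 18]);
translate([820, 181, 410]) cube([91, 1055, 18]);
translate([942, 181, 410]) cube([91, 1055, 18]);
translate([1064, 181, 410]) cube([91, 1055, 18]);
translate([1186, 181, 410]) cube([91, 1055, 18]);
translate([1308, 181, 410]) cube([91, 1055, 18]);
translate([1430, 181, 410]) cube([91, 1055, 18]);
translate([1552, 181, 410]) cube([91, 1055, 18]);
translate([1674, 181, 410]) cube([91, 1055, 18]);
translate([1796, 181, 410]) cube([91, 1055, 18]);
translate([1918, 181, 410]) cube([91, 1055, 18]);
translate([2040, 181, 410]) cube([91, 1055, 18]);
translate([2162, 181, 410]) cube([91, 1055, 18]);
translate([2284, 181, 410]) cube([91, 1055, 18]);
translate([2406, 181, 410]) cube([91, 1055, 18]);


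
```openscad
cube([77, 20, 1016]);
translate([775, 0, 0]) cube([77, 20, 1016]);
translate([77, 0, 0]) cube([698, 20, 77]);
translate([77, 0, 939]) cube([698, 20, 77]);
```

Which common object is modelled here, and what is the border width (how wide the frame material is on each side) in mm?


A picture frame. The border width is 77 mm.

Four thin pieces enclosing a rectangular opening — a picture frame. The two full-height stiles are 1016 mm tall; the top rail sits at z = 939 and is 77 mm tall, so the border above the opening is 1016 − 939 = 77 mm, matching the stile x-width.


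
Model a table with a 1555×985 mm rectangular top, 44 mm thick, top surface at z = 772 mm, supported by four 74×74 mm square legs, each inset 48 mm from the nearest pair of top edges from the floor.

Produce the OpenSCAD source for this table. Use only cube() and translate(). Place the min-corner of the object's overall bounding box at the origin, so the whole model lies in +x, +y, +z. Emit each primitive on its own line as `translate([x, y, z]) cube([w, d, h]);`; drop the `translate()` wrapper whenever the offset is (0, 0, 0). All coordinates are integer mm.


translate([0, 0, 728]) cube([1555, 985, 44]);
translate([48, 48, 0]) cube([74, 74, 728]);
translate([1433, 48, 0]) cube([74, 74, 728]);
translate([48, 863, 0]) cube([74, 74, 728]);
translate([1433, 863, 0]) cube([74, 74, 728]);


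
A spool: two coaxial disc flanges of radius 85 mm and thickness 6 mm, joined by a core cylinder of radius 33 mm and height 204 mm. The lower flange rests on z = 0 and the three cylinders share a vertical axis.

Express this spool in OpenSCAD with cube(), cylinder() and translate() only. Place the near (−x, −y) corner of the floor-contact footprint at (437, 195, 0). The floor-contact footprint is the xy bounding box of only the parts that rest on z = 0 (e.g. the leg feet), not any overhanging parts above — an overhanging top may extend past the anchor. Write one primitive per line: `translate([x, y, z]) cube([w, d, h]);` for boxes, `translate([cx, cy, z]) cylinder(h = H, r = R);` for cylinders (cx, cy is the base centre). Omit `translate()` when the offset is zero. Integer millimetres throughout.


translate([522, 280, 0]) cylinder(h = 6, r = 85);
translate([522, 280, 6]) cylinder(h = 204, r = 33);
translate([522, 280, 210]) cylinder(h = 6, r = 85);


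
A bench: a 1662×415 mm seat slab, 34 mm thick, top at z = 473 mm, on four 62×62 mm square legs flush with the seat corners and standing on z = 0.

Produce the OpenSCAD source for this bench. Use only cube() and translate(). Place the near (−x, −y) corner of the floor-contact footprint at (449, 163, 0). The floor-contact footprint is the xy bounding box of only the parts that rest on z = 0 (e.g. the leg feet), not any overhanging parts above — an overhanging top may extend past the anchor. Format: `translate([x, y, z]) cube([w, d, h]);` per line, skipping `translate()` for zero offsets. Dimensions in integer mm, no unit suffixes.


translate([449, 163, 439]) cube([1662, 415, 34]);
translate([449, 163, 0]) cube([62, 62, 439]);
translate([449, 516, 0]) cube([62, 62, 439]);
translate([2049, 163, 0]) cube([62, 62, 439]);
translate([2049, 516, 0]) cube([62, 62, 439]);


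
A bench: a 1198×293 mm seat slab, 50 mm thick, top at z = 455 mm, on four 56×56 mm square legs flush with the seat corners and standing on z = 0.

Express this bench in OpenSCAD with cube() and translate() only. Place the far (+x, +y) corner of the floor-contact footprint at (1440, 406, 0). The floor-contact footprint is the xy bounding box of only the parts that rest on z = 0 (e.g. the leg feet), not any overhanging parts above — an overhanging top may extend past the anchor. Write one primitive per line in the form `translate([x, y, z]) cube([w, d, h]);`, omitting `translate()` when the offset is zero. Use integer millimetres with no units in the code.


translate([242, 113, 405]) cube([1198, 293, 50]);
translate([242, 113, 0]) cube([56, 56, 405]);
translate([242, 350, 0]) cube([56, 56, 405]);
translate([1384, 113, 0]) cube([56, 56, 405]);
translate([1384, 350, 0]) cube([56, 56, 405]);


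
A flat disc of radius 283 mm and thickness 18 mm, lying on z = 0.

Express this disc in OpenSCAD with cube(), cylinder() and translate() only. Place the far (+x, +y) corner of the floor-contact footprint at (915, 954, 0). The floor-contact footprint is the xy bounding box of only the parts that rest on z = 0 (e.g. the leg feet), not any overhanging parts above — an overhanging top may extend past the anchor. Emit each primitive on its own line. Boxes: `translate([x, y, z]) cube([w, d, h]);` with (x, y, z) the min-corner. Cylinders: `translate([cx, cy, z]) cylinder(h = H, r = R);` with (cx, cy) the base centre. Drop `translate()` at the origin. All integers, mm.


translate([632, 671, 0]) cylinder(h = 18, r = 283);


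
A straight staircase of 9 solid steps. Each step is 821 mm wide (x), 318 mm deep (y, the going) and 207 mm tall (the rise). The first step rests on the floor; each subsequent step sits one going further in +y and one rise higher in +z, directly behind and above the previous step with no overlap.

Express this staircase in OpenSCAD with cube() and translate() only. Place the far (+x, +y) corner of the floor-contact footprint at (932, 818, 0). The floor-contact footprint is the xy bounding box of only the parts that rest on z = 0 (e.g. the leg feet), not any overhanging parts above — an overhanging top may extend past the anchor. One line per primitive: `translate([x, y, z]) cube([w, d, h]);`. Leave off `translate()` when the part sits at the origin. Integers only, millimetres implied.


translate([111, 500, 0]) cube([821, 318, 207]);
translate([111, 818, 207]) cube([821, 318, 207]);
translate([111, 1136, 414]) cube([821, 318, 207]);
translate([111, 1454, 621]) cube([821, 318, 207]);
translate([111, 1772, 828]) cube([821, 318, 207]);
translate([111, 2090, 1035]) cube([821, 318, 207]);
translate([111, 2408, 1242]) cube([821, 318, 207]);
translate([111, 2726, 1449]) cube([821, 318, 207]);
translate([111, 3044, 1656]) cube([821, 318, 207]);


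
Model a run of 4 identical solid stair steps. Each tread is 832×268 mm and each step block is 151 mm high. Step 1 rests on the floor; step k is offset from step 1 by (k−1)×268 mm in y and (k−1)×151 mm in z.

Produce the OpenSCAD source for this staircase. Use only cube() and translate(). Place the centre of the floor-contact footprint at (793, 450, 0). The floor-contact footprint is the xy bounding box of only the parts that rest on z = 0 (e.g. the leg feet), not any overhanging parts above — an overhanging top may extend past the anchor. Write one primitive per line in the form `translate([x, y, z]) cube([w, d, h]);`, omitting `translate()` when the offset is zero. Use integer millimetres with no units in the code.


translate([377, 316, 0]) cube([832, 268, 151]);
translate([377, 584, 151]) cube([832, 268, 151]);
translate([377, 852, 302]) cube([832, 268, 151]);
translate([377, 1120, 453]) cube([832, 268, 151]);


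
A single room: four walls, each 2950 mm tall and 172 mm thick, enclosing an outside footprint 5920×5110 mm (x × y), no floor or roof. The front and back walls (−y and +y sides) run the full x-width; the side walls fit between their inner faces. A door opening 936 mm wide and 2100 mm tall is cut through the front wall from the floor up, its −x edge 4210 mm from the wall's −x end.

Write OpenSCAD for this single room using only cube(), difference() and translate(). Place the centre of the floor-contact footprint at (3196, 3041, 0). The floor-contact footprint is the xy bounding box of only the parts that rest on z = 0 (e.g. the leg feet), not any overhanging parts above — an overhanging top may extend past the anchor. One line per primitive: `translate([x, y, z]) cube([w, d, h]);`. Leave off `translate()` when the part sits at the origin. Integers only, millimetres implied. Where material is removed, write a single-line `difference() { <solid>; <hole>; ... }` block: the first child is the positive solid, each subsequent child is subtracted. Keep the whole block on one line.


difference() { translate([236, 486, 0]) cube([5920, 172, 2950]); translate([4446, 486, 0]) cube([936, 172, 2100]); }
translate([236, 5424, 0]) cube([5920, 172, 2950]);
translate([236, 658, 0]) cube([172, 4766, 2950]);
translate([5984, 658, 0]) cube([172, 4766, 2950]);


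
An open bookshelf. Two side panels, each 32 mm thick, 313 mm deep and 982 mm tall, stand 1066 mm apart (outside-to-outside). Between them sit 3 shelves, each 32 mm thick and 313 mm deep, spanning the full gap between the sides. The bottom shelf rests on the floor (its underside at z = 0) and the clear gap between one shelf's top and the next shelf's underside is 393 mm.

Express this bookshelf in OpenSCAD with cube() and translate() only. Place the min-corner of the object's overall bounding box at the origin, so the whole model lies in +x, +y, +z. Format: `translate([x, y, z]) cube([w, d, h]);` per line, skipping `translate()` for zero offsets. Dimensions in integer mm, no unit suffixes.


cube([32, 313, 982]);
translate([1034, 0, 0]) cube([32, 313, 982]);
translate([32, 0, 0]) cube([1002, 313, 32]);
translate([32, 0, 425]) cube([1002, 313, 32]);
translate([32, 0, 850]) cube([1002, 313, 32]);


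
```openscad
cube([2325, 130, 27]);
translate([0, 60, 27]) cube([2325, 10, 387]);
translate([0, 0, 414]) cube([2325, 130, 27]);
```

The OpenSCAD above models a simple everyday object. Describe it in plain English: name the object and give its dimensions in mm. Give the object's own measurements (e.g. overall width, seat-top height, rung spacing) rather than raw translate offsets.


An I-beam lying along x, 2325 mm long. Overall section height 441 mm. Two flanges 130 mm wide (y) and 27 mm thick, one on the floor and one at the top; a web 10 mm thick runs between them, centred on the flange width.


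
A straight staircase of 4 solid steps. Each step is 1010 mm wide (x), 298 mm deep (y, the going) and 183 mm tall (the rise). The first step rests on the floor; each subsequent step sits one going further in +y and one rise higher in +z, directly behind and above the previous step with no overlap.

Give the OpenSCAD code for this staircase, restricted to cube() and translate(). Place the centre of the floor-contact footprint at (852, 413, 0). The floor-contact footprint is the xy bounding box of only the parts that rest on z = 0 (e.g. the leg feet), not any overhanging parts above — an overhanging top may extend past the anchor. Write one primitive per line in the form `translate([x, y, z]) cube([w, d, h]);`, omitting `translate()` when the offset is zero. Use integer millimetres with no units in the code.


translate([347, 264, 0]) cube([1010, 298, 183]);
translate([347, 562, 183]) cube([1010, 298, 183]);
translate([347, 860, 366]) cube([1010, 298, 183]);
translate([347, 1158, 549]) cube([1010, 298, 183]);


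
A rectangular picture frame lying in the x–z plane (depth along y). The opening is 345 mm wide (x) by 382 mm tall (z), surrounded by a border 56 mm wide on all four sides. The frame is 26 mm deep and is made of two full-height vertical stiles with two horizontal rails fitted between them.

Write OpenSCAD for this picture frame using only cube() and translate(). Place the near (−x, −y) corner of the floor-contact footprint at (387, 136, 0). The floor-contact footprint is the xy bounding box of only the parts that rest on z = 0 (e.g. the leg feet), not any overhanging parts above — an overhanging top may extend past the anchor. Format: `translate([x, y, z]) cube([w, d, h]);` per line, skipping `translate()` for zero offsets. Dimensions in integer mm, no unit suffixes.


translate([387, 136, 0]) cube([56, 26, 494]);
translate([788, 136, 0]) cube([56, 26, 494]);
translate([443, 136, 0]) cube([345, 26, 56]);
translate([443, 136, 438]) cube([345, 26, 56]);
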